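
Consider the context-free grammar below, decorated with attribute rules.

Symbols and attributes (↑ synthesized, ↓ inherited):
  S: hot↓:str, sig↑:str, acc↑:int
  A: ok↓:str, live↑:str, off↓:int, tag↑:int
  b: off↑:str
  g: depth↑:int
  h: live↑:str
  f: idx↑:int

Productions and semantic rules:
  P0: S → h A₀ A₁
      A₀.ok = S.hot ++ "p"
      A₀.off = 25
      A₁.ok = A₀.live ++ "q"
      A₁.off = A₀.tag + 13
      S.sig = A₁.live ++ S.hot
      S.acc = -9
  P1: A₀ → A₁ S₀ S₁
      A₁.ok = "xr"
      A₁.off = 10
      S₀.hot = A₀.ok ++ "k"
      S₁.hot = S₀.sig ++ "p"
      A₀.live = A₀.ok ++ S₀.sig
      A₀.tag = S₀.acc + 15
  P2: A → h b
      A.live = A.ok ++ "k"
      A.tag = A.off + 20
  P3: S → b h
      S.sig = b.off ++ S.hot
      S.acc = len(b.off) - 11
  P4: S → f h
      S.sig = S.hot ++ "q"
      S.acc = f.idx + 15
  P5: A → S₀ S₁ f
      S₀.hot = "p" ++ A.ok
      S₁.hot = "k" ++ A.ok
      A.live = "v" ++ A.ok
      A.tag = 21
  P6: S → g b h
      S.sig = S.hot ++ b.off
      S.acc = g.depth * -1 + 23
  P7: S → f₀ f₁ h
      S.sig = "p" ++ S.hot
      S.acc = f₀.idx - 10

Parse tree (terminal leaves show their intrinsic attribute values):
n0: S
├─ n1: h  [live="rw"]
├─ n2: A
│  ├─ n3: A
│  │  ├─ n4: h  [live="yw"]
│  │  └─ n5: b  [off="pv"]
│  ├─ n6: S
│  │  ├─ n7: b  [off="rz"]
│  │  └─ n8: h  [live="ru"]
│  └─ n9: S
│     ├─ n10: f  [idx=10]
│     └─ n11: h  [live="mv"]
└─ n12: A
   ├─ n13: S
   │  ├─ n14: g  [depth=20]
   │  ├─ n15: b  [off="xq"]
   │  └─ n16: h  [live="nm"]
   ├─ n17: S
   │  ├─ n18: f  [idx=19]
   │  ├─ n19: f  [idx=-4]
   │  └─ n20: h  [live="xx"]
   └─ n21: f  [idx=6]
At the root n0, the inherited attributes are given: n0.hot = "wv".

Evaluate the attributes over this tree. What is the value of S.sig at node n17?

"pkwvprzwvpkq"

1. n0.hot = "wv"  [given at root]
2. n1.live = "rw"  [terminal]
3. n2.ok = "wvp"  [S.hot ++ "p"]
4. n2.off = 25  [25]
5. n3.ok = "xr"  ["xr"]
6. n3.off = 10  [10]
7. n4.live = "yw"  [terminal]
8. n5.off = "pv"  [terminal]
9. n3.live = "xrk"  [A.ok ++ "k"]
10. n3.tag = 30  [A.off + 20]
11. n6.hot = "wvpk"  [A₀.ok ++ "k"]
12. n7.off = "rz"  [terminal]
13. n8.live = "ru"  [terminal]
14. n6.sig = "rzwvpk"  [b.off ++ S.hot]
15. n6.acc = -9  [len(b.off) - 11]
16. n9.hot = "rzwvpkp"  [S₀.sig ++ "p"]
17. n10.idx = 10  [terminal]
18. n11.live = "mv"  [terminal]
19. n9.sig = "rzwvpkpq"  [S.hot ++ "q"]
20. n9.acc = 25  [f.idx + 15]
21. n2.live = "wvprzwvpk"  [A₀.ok ++ S₀.sig]
22. n2.tag = 6  [S₀.acc + 15]
23. n12.ok = "wvprzwvpkq"  [A₀.live ++ "q"]
24. n12.off = 19  [A₀.tag + 13]
25. n13.hot = "pwvprzwvpkq"  ["p" ++ A.ok]
26. n14.depth = 20  [terminal]
27. n15.off = "xq"  [terminal]
28. n16.live = "nm"  [terminal]
29. n13.sig = "pwvprzwvpkqxq"  [S.hot ++ b.off]
30. n13.acc = 3  [g.depth * -1 + 23]
31. n17.hot = "kwvprzwvpkq"  ["k" ++ A.ok]
32. n18.idx = 19  [terminal]
33. n19.idx = -4  [terminal]
34. n20.live = "xx"  [terminal]
35. n17.sig = "pkwvprzwvpkq"  ["p" ++ S.hot]
36. n17.acc = 9  [f₀.idx - 10]
37. n21.idx = 6  [terminal]
38. n12.live = "vwvprzwvpkq"  ["v" ++ A.ok]
39. n12.tag = 21  [21]
40. n0.sig = "vwvprzwvpkqwv"  [A₁.live ++ S.hot]
41. n0.acc = -9  [-9]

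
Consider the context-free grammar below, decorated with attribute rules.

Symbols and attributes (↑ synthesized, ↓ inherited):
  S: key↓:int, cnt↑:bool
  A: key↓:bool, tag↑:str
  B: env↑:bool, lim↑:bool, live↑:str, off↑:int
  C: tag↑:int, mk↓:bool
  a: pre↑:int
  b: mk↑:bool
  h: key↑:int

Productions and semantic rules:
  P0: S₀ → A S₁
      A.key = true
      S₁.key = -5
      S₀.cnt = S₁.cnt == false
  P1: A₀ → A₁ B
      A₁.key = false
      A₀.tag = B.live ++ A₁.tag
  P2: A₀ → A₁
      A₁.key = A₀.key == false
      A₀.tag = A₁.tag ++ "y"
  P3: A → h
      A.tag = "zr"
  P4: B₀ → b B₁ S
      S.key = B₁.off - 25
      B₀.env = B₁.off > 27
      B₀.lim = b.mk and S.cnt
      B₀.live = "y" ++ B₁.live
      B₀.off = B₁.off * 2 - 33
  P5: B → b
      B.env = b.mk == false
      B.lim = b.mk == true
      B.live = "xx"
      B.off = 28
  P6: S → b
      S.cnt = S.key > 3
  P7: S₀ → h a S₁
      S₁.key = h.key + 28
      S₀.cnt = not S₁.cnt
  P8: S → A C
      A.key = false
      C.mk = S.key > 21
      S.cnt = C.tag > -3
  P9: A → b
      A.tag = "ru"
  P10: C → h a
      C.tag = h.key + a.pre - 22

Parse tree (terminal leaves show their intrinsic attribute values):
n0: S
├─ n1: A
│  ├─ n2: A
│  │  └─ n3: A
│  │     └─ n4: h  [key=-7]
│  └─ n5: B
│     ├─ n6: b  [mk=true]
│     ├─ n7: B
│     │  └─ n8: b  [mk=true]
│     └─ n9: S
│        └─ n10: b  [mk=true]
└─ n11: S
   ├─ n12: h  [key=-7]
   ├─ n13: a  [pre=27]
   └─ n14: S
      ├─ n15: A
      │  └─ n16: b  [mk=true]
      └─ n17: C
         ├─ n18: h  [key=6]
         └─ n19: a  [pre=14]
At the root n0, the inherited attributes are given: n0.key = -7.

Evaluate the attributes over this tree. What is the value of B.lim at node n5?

false

1. n0.key = -7  [given at root]
2. n1.key = true  [true]
3. n2.key = false  [false]
4. n3.key = true  [A₀.key == false]
5. n4.key = -7  [terminal]
6. n3.tag = "zr"  ["zr"]
7. n2.tag = "zry"  [A₁.tag ++ "y"]
8. n6.mk = true  [terminal]
9. n8.mk = true  [terminal]
10. n7.env = false  [b.mk == false]
11. n7.lim = true  [b.mk == true]
12. n7.live = "xx"  ["xx"]
13. n7.off = 28  [28]
14. n9.key = 3  [B₁.off - 25]
15. n10.mk = true  [terminal]
16. n9.cnt = false  [S.key > 3]
17. n5.env = true  [B₁.off > 27]
18. n5.lim = false  [b.mk and S.cnt]
19. n5.live = "yxx"  ["y" ++ B₁.live]
20. n5.off = 23  [B₁.off * 2 - 33]
21. n1.tag = "yxxzry"  [B.live ++ A₁.tag]
22. n11.key = -5  [-5]
23. n12.key = -7  [terminal]
24. n13.pre = 27  [terminal]
25. n14.key = 21  [h.key + 28]
26. n15.key = false  [false]
27. n16.mk = true  [terminal]
28. n15.tag = "ru"  ["ru"]
29. n17.mk = false  [S.key > 21]
30. n18.key = 6  [terminal]
31. n19.pre = 14  [terminal]
32. n17.tag = -2  [h.key + a.pre - 22]
33. n14.cnt = true  [C.tag > -3]
34. n11.cnt = false  [not S₁.cnt]
35. n0.cnt = true  [S₁.cnt == false]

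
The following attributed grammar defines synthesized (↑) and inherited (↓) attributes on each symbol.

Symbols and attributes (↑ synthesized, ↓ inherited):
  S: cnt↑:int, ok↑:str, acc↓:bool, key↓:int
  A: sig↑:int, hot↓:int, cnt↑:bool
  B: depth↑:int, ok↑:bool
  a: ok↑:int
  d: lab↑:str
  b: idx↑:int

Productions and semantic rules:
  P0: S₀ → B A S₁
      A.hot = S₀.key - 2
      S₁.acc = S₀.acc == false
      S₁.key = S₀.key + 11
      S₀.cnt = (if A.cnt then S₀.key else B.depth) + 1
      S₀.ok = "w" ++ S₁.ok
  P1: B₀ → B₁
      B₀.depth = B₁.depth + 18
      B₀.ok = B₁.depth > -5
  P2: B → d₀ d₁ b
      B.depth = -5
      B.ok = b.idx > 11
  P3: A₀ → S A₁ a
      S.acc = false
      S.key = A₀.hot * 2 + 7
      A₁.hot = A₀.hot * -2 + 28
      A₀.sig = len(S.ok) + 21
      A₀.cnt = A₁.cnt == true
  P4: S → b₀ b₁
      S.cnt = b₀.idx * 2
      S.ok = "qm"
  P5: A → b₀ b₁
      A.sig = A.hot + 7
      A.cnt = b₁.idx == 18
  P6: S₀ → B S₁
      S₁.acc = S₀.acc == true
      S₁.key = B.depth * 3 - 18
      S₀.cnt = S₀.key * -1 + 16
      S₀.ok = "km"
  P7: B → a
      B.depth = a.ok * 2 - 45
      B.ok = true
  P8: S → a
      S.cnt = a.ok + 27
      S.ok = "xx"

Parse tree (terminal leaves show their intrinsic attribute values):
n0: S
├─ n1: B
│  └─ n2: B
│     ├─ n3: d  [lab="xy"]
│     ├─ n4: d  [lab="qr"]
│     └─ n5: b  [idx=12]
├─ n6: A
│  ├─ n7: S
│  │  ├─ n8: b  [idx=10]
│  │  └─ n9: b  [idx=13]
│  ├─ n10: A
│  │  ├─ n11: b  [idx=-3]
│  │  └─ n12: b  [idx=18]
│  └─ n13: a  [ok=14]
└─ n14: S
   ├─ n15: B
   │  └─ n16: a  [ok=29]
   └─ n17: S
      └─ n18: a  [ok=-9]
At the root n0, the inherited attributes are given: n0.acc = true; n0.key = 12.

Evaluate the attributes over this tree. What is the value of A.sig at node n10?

15

1. n0.acc = true  [given at root]
2. n0.key = 12  [given at root]
3. n3.lab = "xy"  [terminal]
4. n4.lab = "qr"  [terminal]
5. n5.idx = 12  [terminal]
6. n2.depth = -5  [-5]
7. n2.ok = true  [b.idx > 11]
8. n1.depth = 13  [B₁.depth + 18]
9. n1.ok = false  [B₁.depth > -5]
10. n6.hot = 10  [S₀.key - 2]
11. n7.acc = false  [false]
12. n7.key = 27  [A₀.hot * 2 + 7]
13. n8.idx = 10  [terminal]
14. n9.idx = 13  [terminal]
15. n7.cnt = 20  [b₀.idx * 2]
16. n7.ok = "qm"  ["qm"]
17. n10.hot = 8  [A₀.hot * -2 + 28]
18. n11.idx = -3  [terminal]
19. n12.idx = 18  [terminal]
20. n10.sig = 15  [A.hot + 7]
21. n10.cnt = true  [b₁.idx == 18]
22. n13.ok = 14  [terminal]
23. n6.sig = 23  [len(S.ok) + 21]
24. n6.cnt = true  [A₁.cnt == true]
25. n14.acc = false  [S₀.acc == false]
26. n14.key = 23  [S₀.key + 11]
27. n16.ok = 29  [terminal]
28. n15.depth = 13  [a.ok * 2 - 45]
29. n15.ok = true  [true]
30. n17.acc = false  [S₀.acc == true]
31. n17.key = 21  [B.depth * 3 - 18]
32. n18.ok = -9  [terminal]
33. n17.cnt = 18  [a.ok + 27]
34. n17.ok = "xx"  ["xx"]
35. n14.cnt = -7  [S₀.key * -1 + 16]
36. n14.ok = "km"  ["km"]
37. n0.cnt = 13  [(if A.cnt then S₀.key else B.depth) + 1]
38. n0.ok = "wkm"  ["w" ++ S₁.ok]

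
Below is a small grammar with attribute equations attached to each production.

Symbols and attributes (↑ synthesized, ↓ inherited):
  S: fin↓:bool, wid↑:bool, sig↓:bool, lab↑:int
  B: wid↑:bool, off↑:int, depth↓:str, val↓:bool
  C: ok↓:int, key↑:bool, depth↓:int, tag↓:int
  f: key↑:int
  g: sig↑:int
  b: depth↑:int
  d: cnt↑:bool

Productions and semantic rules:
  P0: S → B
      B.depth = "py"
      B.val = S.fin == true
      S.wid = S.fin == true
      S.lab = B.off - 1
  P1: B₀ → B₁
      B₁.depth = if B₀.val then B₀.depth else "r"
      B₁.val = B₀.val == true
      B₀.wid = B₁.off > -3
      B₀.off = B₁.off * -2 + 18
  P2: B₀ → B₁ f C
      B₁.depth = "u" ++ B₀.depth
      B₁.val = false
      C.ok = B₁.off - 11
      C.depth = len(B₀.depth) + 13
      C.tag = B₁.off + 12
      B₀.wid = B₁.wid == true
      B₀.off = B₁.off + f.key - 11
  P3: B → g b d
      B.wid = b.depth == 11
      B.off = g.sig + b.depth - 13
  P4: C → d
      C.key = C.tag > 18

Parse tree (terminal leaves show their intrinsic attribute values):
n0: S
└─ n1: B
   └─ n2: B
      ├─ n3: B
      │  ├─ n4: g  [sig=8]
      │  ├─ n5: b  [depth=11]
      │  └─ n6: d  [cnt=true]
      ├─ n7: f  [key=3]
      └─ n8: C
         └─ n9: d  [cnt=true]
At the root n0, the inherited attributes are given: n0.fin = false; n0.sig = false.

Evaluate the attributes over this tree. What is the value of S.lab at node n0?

21

1. n0.fin = false  [given at root]
2. n0.sig = false  [given at root]
3. n1.depth = "py"  ["py"]
4. n1.val = false  [S.fin == true]
5. n2.depth = "r"  [if B₀.val then B₀.depth else "r"]
6. n2.val = false  [B₀.val == true]
7. n3.depth = "ur"  ["u" ++ B₀.depth]
8. n3.val = false  [false]
9. n4.sig = 8  [terminal]
10. n5.depth = 11  [terminal]
11. n6.cnt = true  [terminal]
12. n3.wid = true  [b.depth == 11]
13. n3.off = 6  [g.sig + b.depth - 13]
14. n7.key = 3  [terminal]
15. n8.ok = -5  [B₁.off - 11]
16. n8.depth = 14  [len(B₀.depth) + 13]
17. n8.tag = 18  [B₁.off + 12]
18. n9.cnt = true  [terminal]
19. n8.key = false  [C.tag > 18]
20. n2.wid = true  [B₁.wid == true]
21. n2.off = -2  [B₁.off + f.key - 11]
22. n1.wid = true  [B₁.off > -3]
23. n1.off = 22  [B₁.off * -2 + 18]
24. n0.wid = false  [S.fin == true]
25. n0.lab = 21  [B.off - 1]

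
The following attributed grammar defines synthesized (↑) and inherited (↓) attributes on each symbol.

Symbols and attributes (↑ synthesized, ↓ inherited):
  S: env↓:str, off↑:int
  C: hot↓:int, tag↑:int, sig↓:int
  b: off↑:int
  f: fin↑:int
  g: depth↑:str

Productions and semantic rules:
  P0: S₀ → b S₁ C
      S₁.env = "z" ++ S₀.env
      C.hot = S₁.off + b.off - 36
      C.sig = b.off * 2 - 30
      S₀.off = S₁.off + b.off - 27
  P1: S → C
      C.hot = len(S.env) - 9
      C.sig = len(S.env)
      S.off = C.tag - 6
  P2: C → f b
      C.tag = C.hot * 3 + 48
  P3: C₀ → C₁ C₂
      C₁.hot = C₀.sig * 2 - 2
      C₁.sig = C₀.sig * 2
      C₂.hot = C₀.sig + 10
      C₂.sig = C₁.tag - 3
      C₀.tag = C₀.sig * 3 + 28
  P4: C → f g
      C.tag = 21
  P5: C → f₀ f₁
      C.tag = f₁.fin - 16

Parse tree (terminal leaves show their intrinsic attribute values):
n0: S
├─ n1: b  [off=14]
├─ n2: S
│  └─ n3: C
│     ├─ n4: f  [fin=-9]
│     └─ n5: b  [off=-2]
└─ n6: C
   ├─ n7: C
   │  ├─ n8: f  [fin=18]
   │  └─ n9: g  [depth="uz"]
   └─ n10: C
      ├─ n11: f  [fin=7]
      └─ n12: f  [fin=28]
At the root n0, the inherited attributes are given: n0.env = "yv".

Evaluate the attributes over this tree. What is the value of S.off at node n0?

1. n0.env = "yv"  [given at root]
2. n1.off = 14  [terminal]
3. n2.env = "zyv"  ["z" ++ S₀.env]
4. n3.hot = -6  [len(S.env) - 9]
5. n3.sig = 3  [len(S.env)]
6. n4.fin = -9  [terminal]
7. n5.off = -2  [terminal]
8. n3.tag = 30  [C.hot * 3 + 48]
9. n2.off = 24  [C.tag - 6]
10. n6.hot = 2  [S₁.off + b.off - 36]
11. n6.sig = -2  [b.off * 2 - 30]
12. n7.hot = -6  [C₀.sig * 2 - 2]
13. n7.sig = -4  [C₀.sig * 2]
14. n8.fin = 18  [terminal]
15. n9.depth = "uz"  [terminal]
16. n7.tag = 21  [21]
17. n10.hot = 8  [C₀.sig + 10]
18. n10.sig = 18  [C₁.tag - 3]
19. n11.fin = 7  [terminal]
20. n12.fin = 28  [terminal]
21. n10.tag = 12  [f₁.fin - 16]
22. n6.tag = 22  [C₀.sig * 3 + 28]
23. n0.off = 11  [S₁.off + b.off - 27]

11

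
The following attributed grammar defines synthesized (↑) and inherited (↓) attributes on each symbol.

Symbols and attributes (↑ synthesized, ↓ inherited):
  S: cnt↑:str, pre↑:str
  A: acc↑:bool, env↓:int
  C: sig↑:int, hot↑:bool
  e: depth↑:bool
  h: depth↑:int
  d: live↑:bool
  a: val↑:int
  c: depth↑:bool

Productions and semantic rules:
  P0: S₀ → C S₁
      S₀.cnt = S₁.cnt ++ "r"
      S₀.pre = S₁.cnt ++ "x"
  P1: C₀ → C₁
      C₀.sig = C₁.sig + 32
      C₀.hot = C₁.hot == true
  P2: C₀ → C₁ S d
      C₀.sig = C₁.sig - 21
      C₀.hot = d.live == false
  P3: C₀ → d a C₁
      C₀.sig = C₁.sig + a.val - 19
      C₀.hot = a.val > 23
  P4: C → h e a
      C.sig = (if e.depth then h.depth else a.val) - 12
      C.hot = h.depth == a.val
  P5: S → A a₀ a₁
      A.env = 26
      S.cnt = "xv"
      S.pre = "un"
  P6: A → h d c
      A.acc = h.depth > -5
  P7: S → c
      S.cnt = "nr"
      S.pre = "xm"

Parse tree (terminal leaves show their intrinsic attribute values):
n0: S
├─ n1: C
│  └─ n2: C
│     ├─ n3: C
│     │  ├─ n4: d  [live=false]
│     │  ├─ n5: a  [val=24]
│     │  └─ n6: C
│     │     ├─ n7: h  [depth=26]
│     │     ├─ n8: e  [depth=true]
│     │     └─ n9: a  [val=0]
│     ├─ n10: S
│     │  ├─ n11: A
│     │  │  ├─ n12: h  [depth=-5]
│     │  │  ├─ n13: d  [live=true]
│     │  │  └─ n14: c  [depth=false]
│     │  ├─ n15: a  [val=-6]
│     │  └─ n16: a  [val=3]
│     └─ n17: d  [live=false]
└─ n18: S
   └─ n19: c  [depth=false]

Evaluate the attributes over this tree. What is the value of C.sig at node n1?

1. n4.live = false  [terminal]
2. n5.val = 24  [terminal]
3. n7.depth = 26  [terminal]
4. n8.depth = true  [terminal]
5. n9.val = 0  [terminal]
6. n6.sig = 14  [(if e.depth then h.depth else a.val) - 12]
7. n6.hot = false  [h.depth == a.val]
8. n3.sig = 19  [C₁.sig + a.val - 19]
9. n3.hot = true  [a.val > 23]
10. n11.env = 26  [26]
11. n12.depth = -5  [terminal]
12. n13.live = true  [terminal]
13. n14.depth = false  [terminal]
14. n11.acc = false  [h.depth > -5]
15. n15.val = -6  [terminal]
16. n16.val = 3  [terminal]
17. n10.cnt = "xv"  ["xv"]
18. n10.pre = "un"  ["un"]
19. n17.live = false  [terminal]
20. n2.sig = -2  [C₁.sig - 21]
21. n2.hot = true  [d.live == false]
22. n1.sig = 30  [C₁.sig + 32]
23. n1.hot = true  [C₁.hot == true]
24. n19.depth = false  [terminal]
25. n18.cnt = "nr"  ["nr"]
26. n18.pre = "xm"  ["xm"]
27. n0.cnt = "nrr"  [S₁.cnt ++ "r"]
28. n0.pre = "nrx"  [S₁.cnt ++ "x"]

30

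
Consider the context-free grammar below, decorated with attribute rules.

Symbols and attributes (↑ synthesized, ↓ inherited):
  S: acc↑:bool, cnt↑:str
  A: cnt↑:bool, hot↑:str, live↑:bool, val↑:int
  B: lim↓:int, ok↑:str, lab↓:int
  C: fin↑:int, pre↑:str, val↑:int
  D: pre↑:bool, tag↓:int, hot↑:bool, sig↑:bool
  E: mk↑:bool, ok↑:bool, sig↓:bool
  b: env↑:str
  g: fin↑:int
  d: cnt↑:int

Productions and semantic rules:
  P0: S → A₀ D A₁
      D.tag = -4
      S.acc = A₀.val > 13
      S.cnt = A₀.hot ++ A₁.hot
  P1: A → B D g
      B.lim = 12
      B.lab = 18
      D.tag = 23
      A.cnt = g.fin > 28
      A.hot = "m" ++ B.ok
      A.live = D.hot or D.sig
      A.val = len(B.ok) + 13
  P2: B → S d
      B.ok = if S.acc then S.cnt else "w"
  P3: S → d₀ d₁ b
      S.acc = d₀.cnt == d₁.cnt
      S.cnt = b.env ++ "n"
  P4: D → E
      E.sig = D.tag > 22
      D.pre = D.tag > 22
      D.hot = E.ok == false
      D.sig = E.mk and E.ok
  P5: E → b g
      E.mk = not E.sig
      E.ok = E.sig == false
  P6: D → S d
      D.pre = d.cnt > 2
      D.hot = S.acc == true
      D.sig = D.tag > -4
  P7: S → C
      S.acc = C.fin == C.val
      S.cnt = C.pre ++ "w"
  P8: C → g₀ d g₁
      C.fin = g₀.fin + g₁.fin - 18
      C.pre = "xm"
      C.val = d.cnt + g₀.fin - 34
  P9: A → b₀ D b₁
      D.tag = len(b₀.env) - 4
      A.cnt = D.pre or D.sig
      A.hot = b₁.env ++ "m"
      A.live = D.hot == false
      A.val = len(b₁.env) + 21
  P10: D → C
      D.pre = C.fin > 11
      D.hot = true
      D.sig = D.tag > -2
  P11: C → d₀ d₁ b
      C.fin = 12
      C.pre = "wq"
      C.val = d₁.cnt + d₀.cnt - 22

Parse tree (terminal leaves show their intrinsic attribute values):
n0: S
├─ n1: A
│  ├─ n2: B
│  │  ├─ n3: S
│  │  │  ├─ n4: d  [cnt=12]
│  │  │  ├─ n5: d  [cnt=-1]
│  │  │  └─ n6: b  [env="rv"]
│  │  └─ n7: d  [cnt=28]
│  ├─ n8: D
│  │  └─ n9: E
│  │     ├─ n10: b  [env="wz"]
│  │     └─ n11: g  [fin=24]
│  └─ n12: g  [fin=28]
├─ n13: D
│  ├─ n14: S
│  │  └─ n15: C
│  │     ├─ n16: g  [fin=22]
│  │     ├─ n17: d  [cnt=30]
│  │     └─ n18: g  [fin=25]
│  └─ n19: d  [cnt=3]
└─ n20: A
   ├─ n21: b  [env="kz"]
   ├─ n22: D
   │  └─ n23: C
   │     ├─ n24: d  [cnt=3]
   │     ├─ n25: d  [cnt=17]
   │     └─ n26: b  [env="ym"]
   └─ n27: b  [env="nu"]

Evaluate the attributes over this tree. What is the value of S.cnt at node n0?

1. n2.lim = 12  [12]
2. n2.lab = 18  [18]
3. n4.cnt = 12  [terminal]
4. n5.cnt = -1  [terminal]
5. n6.env = "rv"  [terminal]
6. n3.acc = false  [d₀.cnt == d₁.cnt]
7. n3.cnt = "rvn"  [b.env ++ "n"]
8. n7.cnt = 28  [terminal]
9. n2.ok = "w"  [if S.acc then S.cnt else "w"]
10. n8.tag = 23  [23]
11. n9.sig = true  [D.tag > 22]
12. n10.env = "wz"  [terminal]
13. n11.fin = 24  [terminal]
14. n9.mk = false  [not E.sig]
15. n9.ok = false  [E.sig == false]
16. n8.pre = true  [D.tag > 22]
17. n8.hot = true  [E.ok == false]
18. n8.sig = false  [E.mk and E.ok]
19. n12.fin = 28  [terminal]
20. n1.cnt = false  [g.fin > 28]
21. n1.hot = "mw"  ["m" ++ B.ok]
22. n1.live = true  [D.hot or D.sig]
23. n1.val = 14  [len(B.ok) + 13]
24. n13.tag = -4  [-4]
25. n16.fin = 22  [terminal]
26. n17.cnt = 30  [terminal]
27. n18.fin = 25  [terminal]
28. n15.fin = 29  [g₀.fin + g₁.fin - 18]
29. n15.pre = "xm"  ["xm"]
30. n15.val = 18  [d.cnt + g₀.fin - 34]
31. n14.acc = false  [C.fin == C.val]
32. n14.cnt = "xmw"  [C.pre ++ "w"]
33. n19.cnt = 3  [terminal]
34. n13.pre = true  [d.cnt > 2]
35. n13.hot = false  [S.acc == true]
36. n13.sig = false  [D.tag > -4]
37. n21.env = "kz"  [terminal]
38. n22.tag = -2  [len(b₀.env) - 4]
39. n24.cnt = 3  [terminal]
40. n25.cnt = 17  [terminal]
41. n26.env = "ym"  [terminal]
42. n23.fin = 12  [12]
43. n23.pre = "wq"  ["wq"]
44. n23.val = -2  [d₁.cnt + d₀.cnt - 22]
45. n22.pre = true  [C.fin > 11]
46. n22.hot = true  [true]
47. n22.sig = false  [D.tag > -2]
48. n27.env = "nu"  [terminal]
49. n20.cnt = true  [D.pre or D.sig]
50. n20.hot = "num"  [b₁.env ++ "m"]
51. n20.live = false  [D.hot == false]
52. n20.val = 23  [len(b₁.env) + 21]
53. n0.acc = true  [A₀.val > 13]
54. n0.cnt = "mwnum"  [A₀.hot ++ A₁.hot]

"mwnum"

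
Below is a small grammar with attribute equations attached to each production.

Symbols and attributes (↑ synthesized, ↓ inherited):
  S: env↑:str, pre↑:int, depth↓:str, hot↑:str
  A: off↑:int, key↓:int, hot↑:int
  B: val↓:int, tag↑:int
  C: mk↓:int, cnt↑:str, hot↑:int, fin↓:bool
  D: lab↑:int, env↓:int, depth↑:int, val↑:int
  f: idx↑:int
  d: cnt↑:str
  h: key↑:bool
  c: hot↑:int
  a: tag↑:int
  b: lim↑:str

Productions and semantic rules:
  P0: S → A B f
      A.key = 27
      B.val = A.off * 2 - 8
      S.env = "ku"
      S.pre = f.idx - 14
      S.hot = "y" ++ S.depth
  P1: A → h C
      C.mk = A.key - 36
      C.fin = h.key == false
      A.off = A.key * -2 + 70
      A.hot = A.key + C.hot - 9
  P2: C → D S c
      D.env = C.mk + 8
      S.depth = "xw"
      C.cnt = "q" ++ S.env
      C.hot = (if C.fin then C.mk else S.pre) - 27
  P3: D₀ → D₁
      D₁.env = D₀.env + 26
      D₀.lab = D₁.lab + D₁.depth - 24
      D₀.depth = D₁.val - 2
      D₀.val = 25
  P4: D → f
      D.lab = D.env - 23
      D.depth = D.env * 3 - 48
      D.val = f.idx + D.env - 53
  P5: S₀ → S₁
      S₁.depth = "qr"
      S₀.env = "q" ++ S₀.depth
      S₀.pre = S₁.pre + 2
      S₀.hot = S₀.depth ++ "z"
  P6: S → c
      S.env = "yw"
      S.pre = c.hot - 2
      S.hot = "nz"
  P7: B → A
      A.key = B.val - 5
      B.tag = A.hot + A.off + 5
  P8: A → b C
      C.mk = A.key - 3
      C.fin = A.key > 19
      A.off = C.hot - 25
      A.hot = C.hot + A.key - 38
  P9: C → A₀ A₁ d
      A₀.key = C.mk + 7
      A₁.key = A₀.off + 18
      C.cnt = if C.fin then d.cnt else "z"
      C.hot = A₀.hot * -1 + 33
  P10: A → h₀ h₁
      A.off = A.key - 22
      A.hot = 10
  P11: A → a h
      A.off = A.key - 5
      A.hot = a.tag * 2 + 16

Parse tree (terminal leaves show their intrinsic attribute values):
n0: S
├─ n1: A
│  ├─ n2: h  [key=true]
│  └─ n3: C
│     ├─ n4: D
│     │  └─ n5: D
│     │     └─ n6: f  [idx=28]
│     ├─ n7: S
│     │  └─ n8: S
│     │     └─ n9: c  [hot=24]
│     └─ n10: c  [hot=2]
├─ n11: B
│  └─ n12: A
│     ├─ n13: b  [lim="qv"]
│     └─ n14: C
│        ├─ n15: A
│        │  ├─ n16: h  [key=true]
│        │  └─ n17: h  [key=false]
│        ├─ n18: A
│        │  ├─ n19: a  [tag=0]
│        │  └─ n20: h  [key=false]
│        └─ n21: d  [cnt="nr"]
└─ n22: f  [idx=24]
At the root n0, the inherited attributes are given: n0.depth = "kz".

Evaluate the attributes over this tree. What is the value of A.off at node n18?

14

1. n0.depth = "kz"  [given at root]
2. n1.key = 27  [27]
3. n2.key = true  [terminal]
4. n3.mk = -9  [A.key - 36]
5. n3.fin = false  [h.key == false]
6. n4.env = -1  [C.mk + 8]
7. n5.env = 25  [D₀.env + 26]
8. n6.idx = 28  [terminal]
9. n5.lab = 2  [D.env - 23]
10. n5.depth = 27  [D.env * 3 - 48]
11. n5.val = 0  [f.idx + D.env - 53]
12. n4.lab = 5  [D₁.lab + D₁.depth - 24]
13. n4.depth = -2  [D₁.val - 2]
14. n4.val = 25  [25]
15. n7.depth = "xw"  ["xw"]
16. n8.depth = "qr"  ["qr"]
17. n9.hot = 24  [terminal]
18. n8.env = "yw"  ["yw"]
19. n8.pre = 22  [c.hot - 2]
20. n8.hot = "nz"  ["nz"]
21. n7.env = "qxw"  ["q" ++ S₀.depth]
22. n7.pre = 24  [S₁.pre + 2]
23. n7.hot = "xwz"  [S₀.depth ++ "z"]
24. n10.hot = 2  [terminal]
25. n3.cnt = "qqxw"  ["q" ++ S.env]
26. n3.hot = -3  [(if C.fin then C.mk else S.pre) - 27]
27. n1.off = 16  [A.key * -2 + 70]
28. n1.hot = 15  [A.key + C.hot - 9]
29. n11.val = 24  [A.off * 2 - 8]
30. n12.key = 19  [B.val - 5]
31. n13.lim = "qv"  [terminal]
32. n14.mk = 16  [A.key - 3]
33. n14.fin = false  [A.key > 19]
34. n15.key = 23  [C.mk + 7]
35. n16.key = true  [terminal]
36. n17.key = false  [terminal]
37. n15.off = 1  [A.key - 22]
38. n15.hot = 10  [10]
39. n18.key = 19  [A₀.off + 18]
40. n19.tag = 0  [terminal]
41. n20.key = false  [terminal]
42. n18.off = 14  [A.key - 5]
43. n18.hot = 16  [a.tag * 2 + 16]
44. n21.cnt = "nr"  [terminal]
45. n14.cnt = "z"  [if C.fin then d.cnt else "z"]
46. n14.hot = 23  [A₀.hot * -1 + 33]
47. n12.off = -2  [C.hot - 25]
48. n12.hot = 4  [C.hot + A.key - 38]
49. n11.tag = 7  [A.hot + A.off + 5]
50. n22.idx = 24  [terminal]
51. n0.env = "ku"  ["ku"]
52. n0.pre = 10  [f.idx - 14]
53. n0.hot = "ykz"  ["y" ++ S.depth]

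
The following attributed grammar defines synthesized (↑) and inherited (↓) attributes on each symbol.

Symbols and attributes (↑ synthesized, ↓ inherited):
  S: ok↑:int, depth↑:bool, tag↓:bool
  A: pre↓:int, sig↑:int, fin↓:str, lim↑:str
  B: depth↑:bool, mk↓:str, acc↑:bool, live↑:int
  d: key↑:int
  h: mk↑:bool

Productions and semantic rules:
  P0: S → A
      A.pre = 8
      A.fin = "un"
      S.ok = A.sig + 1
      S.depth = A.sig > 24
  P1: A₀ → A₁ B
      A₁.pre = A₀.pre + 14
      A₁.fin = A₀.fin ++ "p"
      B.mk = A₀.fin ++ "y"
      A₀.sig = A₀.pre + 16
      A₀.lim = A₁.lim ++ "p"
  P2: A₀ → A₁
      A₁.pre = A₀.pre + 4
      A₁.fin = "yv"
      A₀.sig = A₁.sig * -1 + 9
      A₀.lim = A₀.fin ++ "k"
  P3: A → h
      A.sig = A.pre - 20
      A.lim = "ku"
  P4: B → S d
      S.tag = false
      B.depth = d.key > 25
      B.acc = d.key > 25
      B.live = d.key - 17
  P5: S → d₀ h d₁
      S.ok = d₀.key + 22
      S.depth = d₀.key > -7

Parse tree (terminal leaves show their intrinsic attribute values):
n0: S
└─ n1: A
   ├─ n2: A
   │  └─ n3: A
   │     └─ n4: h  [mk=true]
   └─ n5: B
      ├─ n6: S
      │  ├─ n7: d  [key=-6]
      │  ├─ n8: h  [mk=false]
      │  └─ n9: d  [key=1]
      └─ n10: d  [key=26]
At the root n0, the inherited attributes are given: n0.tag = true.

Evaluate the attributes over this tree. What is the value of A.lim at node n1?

1. n0.tag = true  [given at root]
2. n1.pre = 8  [8]
3. n1.fin = "un"  ["un"]
4. n2.pre = 22  [A₀.pre + 14]
5. n2.fin = "unp"  [A₀.fin ++ "p"]
6. n3.pre = 26  [A₀.pre + 4]
7. n3.fin = "yv"  ["yv"]
8. n4.mk = true  [terminal]
9. n3.sig = 6  [A.pre - 20]
10. n3.lim = "ku"  ["ku"]
11. n2.sig = 3  [A₁.sig * -1 + 9]
12. n2.lim = "unpk"  [A₀.fin ++ "k"]
13. n5.mk = "uny"  [A₀.fin ++ "y"]
14. n6.tag = false  [false]
15. n7.key = -6  [terminal]
16. n8.mk = false  [terminal]
17. n9.key = 1  [terminal]
18. n6.ok = 16  [d₀.key + 22]
19. n6.depth = true  [d₀.key > -7]
20. n10.key = 26  [terminal]
21. n5.depth = true  [d.key > 25]
22. n5.acc = true  [d.key > 25]
23. n5.live = 9  [d.key - 17]
24. n1.sig = 24  [A₀.pre + 16]
25. n1.lim = "unpkp"  [A₁.lim ++ "p"]
26. n0.ok = 25  [A.sig + 1]
27. n0.depth = false  [A.sig > 24]

"unpkp"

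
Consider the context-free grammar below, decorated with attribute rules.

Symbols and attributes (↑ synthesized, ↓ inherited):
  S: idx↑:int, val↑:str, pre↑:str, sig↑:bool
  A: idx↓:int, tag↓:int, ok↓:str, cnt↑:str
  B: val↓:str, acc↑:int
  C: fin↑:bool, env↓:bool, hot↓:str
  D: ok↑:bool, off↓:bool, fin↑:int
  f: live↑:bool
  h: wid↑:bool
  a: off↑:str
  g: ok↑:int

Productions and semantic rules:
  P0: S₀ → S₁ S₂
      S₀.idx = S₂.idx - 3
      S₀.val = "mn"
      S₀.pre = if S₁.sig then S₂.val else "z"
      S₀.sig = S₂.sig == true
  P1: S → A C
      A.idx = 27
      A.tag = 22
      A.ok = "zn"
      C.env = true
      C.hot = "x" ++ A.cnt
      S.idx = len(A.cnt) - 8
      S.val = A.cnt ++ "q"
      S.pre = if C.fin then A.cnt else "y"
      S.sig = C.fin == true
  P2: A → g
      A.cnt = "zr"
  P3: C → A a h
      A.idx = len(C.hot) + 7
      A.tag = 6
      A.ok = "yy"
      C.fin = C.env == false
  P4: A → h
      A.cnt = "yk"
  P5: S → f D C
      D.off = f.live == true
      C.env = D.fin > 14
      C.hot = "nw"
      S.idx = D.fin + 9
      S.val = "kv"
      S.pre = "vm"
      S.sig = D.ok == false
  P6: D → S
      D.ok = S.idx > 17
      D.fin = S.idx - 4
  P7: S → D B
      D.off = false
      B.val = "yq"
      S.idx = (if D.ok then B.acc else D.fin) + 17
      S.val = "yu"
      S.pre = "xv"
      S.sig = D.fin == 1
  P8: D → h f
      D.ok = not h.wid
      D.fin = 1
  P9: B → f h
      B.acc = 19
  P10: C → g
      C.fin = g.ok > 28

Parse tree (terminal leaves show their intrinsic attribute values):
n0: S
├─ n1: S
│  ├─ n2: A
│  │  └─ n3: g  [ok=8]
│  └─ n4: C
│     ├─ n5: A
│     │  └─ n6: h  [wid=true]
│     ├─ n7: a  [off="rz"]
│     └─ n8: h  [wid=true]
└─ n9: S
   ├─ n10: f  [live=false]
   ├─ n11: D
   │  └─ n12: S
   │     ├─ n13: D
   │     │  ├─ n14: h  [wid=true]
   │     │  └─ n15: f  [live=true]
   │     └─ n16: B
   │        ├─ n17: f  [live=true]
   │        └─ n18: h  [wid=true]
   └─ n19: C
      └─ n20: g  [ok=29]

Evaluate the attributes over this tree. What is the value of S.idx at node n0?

1. n2.idx = 27  [27]
2. n2.tag = 22  [22]
3. n2.ok = "zn"  ["zn"]
4. n3.ok = 8  [terminal]
5. n2.cnt = "zr"  ["zr"]
6. n4.env = true  [true]
7. n4.hot = "xzr"  ["x" ++ A.cnt]
8. n5.idx = 10  [len(C.hot) + 7]
9. n5.tag = 6  [6]
10. n5.ok = "yy"  ["yy"]
11. n6.wid = true  [terminal]
12. n5.cnt = "yk"  ["yk"]
13. n7.off = "rz"  [terminal]
14. n8.wid = true  [terminal]
15. n4.fin = false  [C.env == false]
16. n1.idx = -6  [len(A.cnt) - 8]
17. n1.val = "zrq"  [A.cnt ++ "q"]
18. n1.pre = "y"  [if C.fin then A.cnt else "y"]
19. n1.sig = false  [C.fin == true]
20. n10.live = false  [terminal]
21. n11.off = false  [f.live == true]
22. n13.off = false  [false]
23. n14.wid = true  [terminal]
24. n15.live = true  [terminal]
25. n13.ok = false  [not h.wid]
26. n13.fin = 1  [1]
27. n16.val = "yq"  ["yq"]
28. n17.live = true  [terminal]
29. n18.wid = true  [terminal]
30. n16.acc = 19  [19]
31. n12.idx = 18  [(if D.ok then B.acc else D.fin) + 17]
32. n12.val = "yu"  ["yu"]
33. n12.pre = "xv"  ["xv"]
34. n12.sig = true  [D.fin == 1]
35. n11.ok = true  [S.idx > 17]
36. n11.fin = 14  [S.idx - 4]
37. n19.env = false  [D.fin > 14]
38. n19.hot = "nw"  ["nw"]
39. n20.ok = 29  [terminal]
40. n19.fin = true  [g.ok > 28]
41. n9.idx = 23  [D.fin + 9]
42. n9.val = "kv"  ["kv"]
43. n9.pre = "vm"  ["vm"]
44. n9.sig = false  [D.ok == false]
45. n0.idx = 20  [S₂.idx - 3]
46. n0.val = "mn"  ["mn"]
47. n0.pre = "z"  [if S₁.sig then S₂.val else "z"]
48. n0.sig = false  [S₂.sig == true]

20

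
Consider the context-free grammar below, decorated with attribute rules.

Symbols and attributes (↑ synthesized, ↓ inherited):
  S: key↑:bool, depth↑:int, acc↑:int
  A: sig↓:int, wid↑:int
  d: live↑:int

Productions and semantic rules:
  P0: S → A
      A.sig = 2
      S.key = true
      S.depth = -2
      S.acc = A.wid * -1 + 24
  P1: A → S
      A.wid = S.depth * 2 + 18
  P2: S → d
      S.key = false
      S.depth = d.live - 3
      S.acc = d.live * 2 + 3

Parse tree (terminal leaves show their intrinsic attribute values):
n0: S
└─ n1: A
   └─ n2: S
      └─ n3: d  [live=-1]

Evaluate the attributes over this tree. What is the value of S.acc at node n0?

1. n1.sig = 2  [2]
2. n3.live = -1  [terminal]
3. n2.key = false  [false]
4. n2.depth = -4  [d.live - 3]
5. n2.acc = 1  [d.live * 2 + 3]
6. n1.wid = 10  [S.depth * 2 + 18]
7. n0.key = true  [true]
8. n0.depth = -2  [-2]
9. n0.acc = 14  [A.wid * -1 + 24]

14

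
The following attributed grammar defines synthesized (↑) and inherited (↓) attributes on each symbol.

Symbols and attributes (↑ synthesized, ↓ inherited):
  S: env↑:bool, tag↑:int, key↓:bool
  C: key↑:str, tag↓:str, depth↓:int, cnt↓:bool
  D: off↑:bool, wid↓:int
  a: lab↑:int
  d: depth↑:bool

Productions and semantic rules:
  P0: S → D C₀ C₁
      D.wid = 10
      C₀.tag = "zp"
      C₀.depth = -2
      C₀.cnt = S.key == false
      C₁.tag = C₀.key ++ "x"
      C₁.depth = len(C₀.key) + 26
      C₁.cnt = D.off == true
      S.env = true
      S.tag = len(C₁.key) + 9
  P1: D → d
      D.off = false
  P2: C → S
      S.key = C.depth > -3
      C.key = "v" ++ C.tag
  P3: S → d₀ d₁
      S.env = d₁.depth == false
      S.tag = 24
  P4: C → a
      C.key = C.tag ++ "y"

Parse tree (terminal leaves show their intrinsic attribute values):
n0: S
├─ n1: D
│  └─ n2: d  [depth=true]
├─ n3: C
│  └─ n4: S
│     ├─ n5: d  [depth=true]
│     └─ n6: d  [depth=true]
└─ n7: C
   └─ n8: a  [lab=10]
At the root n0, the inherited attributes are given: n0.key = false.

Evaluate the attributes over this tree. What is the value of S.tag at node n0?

14

1. n0.key = false  [given at root]
2. n1.wid = 10  [10]
3. n2.depth = true  [terminal]
4. n1.off = false  [false]
5. n3.tag = "zp"  ["zp"]
6. n3.depth = -2  [-2]
7. n3.cnt = true  [S.key == false]
8. n4.key = true  [C.depth > -3]
9. n5.depth = true  [terminal]
10. n6.depth = true  [terminal]
11. n4.env = false  [d₁.depth == false]
12. n4.tag = 24  [24]
13. n3.key = "vzp"  ["v" ++ C.tag]
14. n7.tag = "vzpx"  [C₀.key ++ "x"]
15. n7.depth = 29  [len(C₀.key) + 26]
16. n7.cnt = false  [D.off == true]
17. n8.lab = 10  [terminal]
18. n7.key = "vzpxy"  [C.tag ++ "y"]
19. n0.env = true  [true]
20. n0.tag = 14  [len(C₁.key) + 9]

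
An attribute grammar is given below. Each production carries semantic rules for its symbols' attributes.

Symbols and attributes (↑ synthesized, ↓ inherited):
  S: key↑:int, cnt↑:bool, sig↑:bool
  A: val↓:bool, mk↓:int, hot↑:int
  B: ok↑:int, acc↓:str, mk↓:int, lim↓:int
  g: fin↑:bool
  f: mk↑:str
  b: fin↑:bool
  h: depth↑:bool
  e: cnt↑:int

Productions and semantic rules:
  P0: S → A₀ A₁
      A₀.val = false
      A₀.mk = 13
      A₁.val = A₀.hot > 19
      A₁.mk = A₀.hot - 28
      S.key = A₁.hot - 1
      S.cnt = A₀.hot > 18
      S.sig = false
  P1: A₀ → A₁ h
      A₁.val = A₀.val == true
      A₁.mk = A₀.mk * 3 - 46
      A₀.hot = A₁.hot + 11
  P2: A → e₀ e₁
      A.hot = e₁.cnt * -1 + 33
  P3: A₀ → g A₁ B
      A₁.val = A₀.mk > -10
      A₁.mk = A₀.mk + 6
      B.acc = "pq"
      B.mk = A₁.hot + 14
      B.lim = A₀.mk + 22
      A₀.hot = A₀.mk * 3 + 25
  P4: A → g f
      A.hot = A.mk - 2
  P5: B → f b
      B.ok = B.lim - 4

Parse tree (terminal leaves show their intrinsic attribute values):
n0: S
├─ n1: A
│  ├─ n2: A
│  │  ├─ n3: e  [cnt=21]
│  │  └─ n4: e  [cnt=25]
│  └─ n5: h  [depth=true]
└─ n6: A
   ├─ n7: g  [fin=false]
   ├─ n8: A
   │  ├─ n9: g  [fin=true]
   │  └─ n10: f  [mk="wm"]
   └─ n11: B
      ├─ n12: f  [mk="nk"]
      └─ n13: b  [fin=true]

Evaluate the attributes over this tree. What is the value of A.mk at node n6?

1. n1.val = false  [false]
2. n1.mk = 13  [13]
3. n2.val = false  [A₀.val == true]
4. n2.mk = -7  [A₀.mk * 3 - 46]
5. n3.cnt = 21  [terminal]
6. n4.cnt = 25  [terminal]
7. n2.hot = 8  [e₁.cnt * -1 + 33]
8. n5.depth = true  [terminal]
9. n1.hot = 19  [A₁.hot + 11]
10. n6.val = false  [A₀.hot > 19]
11. n6.mk = -9  [A₀.hot - 28]
12. n7.fin = false  [terminal]
13. n8.val = true  [A₀.mk > -10]
14. n8.mk = -3  [A₀.mk + 6]
15. n9.fin = true  [terminal]
16. n10.mk = "wm"  [terminal]
17. n8.hot = -5  [A.mk - 2]
18. n11.acc = "pq"  ["pq"]
19. n11.mk = 9  [A₁.hot + 14]
20. n11.lim = 13  [A₀.mk + 22]
21. n12.mk = "nk"  [terminal]
22. n13.fin = true  [terminal]
23. n11.ok = 9  [B.lim - 4]
24. n6.hot = -2  [A₀.mk * 3 + 25]
25. n0.key = -3  [A₁.hot - 1]
26. n0.cnt = true  [A₀.hot > 18]
27. n0.sig = false  [false]

-9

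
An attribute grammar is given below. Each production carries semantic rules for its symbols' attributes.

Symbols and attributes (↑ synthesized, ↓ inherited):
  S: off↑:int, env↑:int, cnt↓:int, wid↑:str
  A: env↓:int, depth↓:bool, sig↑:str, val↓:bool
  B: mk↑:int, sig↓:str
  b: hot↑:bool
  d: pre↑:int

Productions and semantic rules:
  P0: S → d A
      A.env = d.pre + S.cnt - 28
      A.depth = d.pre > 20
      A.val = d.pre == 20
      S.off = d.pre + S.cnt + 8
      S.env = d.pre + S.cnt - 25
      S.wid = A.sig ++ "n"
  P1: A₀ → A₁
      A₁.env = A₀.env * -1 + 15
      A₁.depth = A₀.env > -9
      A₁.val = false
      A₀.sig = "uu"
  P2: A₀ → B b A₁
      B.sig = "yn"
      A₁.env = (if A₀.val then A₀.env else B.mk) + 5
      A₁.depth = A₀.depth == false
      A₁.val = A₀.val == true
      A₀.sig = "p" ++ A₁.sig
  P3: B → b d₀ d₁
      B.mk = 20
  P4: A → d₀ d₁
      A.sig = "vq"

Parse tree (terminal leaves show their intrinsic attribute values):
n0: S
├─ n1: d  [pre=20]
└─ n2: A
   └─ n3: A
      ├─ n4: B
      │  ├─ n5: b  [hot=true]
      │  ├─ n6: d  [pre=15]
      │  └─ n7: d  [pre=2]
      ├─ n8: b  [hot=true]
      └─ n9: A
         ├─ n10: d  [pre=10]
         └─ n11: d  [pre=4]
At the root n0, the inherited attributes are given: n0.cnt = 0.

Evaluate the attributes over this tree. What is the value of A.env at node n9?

1. n0.cnt = 0  [given at root]
2. n1.pre = 20  [terminal]
3. n2.env = -8  [d.pre + S.cnt - 28]
4. n2.depth = false  [d.pre > 20]
5. n2.val = true  [d.pre == 20]
6. n3.env = 23  [A₀.env * -1 + 15]
7. n3.depth = true  [A₀.env > -9]
8. n3.val = false  [false]
9. n4.sig = "yn"  ["yn"]
10. n5.hot = true  [terminal]
11. n6.pre = 15  [terminal]
12. n7.pre = 2  [terminal]
13. n4.mk = 20  [20]
14. n8.hot = true  [terminal]
15. n9.env = 25  [(if A₀.val then A₀.env else B.mk) + 5]
16. n9.depth = false  [A₀.depth == false]
17. n9.val = false  [A₀.val == true]
18. n10.pre = 10  [terminal]
19. n11.pre = 4  [terminal]
20. n9.sig = "vq"  ["vq"]
21. n3.sig = "pvq"  ["p" ++ A₁.sig]
22. n2.sig = "uu"  ["uu"]
23. n0.off = 28  [d.pre + S.cnt + 8]
24. n0.env = -5  [d.pre + S.cnt - 25]
25. n0.wid = "uun"  [A.sig ++ "n"]

25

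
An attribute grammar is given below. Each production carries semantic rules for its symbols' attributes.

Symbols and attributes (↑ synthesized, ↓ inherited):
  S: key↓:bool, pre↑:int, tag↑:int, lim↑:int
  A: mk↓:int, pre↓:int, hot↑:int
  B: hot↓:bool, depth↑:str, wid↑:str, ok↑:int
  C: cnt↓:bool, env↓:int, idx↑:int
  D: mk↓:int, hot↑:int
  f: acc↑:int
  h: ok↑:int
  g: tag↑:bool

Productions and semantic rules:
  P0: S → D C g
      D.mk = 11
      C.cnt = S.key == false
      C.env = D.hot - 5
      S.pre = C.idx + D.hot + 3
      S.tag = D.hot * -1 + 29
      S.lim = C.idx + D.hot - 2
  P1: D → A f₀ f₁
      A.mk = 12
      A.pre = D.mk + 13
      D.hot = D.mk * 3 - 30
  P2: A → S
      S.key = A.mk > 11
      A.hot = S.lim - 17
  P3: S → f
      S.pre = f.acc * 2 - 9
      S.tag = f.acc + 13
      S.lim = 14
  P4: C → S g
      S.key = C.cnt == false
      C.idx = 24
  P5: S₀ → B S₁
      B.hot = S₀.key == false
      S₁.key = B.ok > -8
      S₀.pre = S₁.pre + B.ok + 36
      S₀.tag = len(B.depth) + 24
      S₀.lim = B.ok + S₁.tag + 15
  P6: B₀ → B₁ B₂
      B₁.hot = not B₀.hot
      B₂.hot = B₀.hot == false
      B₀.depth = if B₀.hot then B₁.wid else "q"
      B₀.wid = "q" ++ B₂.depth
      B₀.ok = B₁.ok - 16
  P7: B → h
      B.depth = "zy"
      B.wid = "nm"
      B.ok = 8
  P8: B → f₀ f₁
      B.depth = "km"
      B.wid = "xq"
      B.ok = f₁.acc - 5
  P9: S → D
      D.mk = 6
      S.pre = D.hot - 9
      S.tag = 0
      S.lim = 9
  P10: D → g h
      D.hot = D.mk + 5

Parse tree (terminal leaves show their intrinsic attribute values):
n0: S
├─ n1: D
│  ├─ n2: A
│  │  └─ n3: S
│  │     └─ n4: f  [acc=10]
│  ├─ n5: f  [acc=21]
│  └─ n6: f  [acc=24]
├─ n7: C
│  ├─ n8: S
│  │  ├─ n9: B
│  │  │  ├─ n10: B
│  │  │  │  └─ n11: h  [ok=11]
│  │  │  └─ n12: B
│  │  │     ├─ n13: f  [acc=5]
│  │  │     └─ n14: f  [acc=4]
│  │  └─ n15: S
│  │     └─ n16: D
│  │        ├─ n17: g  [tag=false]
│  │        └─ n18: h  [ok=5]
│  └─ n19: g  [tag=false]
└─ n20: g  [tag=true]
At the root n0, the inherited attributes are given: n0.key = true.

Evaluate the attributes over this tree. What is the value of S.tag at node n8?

25

1. n0.key = true  [given at root]
2. n1.mk = 11  [11]
3. n2.mk = 12  [12]
4. n2.pre = 24  [D.mk + 13]
5. n3.key = true  [A.mk > 11]
6. n4.acc = 10  [terminal]
7. n3.pre = 11  [f.acc * 2 - 9]
8. n3.tag = 23  [f.acc + 13]
9. n3.lim = 14  [14]
10. n2.hot = -3  [S.lim - 17]
11. n5.acc = 21  [terminal]
12. n6.acc = 24  [terminal]
13. n1.hot = 3  [D.mk * 3 - 30]
14. n7.cnt = false  [S.key == false]
15. n7.env = -2  [D.hot - 5]
16. n8.key = true  [C.cnt == false]
17. n9.hot = false  [S₀.key == false]
18. n10.hot = true  [not B₀.hot]
19. n11.ok = 11  [terminal]
20. n10.depth = "zy"  ["zy"]
21. n10.wid = "nm"  ["nm"]
22. n10.ok = 8  [8]
23. n12.hot = true  [B₀.hot == false]
24. n13.acc = 5  [terminal]
25. n14.acc = 4  [terminal]
26. n12.depth = "km"  ["km"]
27. n12.wid = "xq"  ["xq"]
28. n12.ok = -1  [f₁.acc - 5]
29. n9.depth = "q"  [if B₀.hot then B₁.wid else "q"]
30. n9.wid = "qkm"  ["q" ++ B₂.depth]
31. n9.ok = -8  [B₁.ok - 16]
32. n15.key = false  [B.ok > -8]
33. n16.mk = 6  [6]
34. n17.tag = false  [terminal]
35. n18.ok = 5  [terminal]
36. n16.hot = 11  [D.mk + 5]
37. n15.pre = 2  [D.hot - 9]
38. n15.tag = 0  [0]
39. n15.lim = 9  [9]
40. n8.pre = 30  [S₁.pre + B.ok + 36]
41. n8.tag = 25  [len(B.depth) + 24]
42. n8.lim = 7  [B.ok + S₁.tag + 15]
43. n19.tag = false  [terminal]
44. n7.idx = 24  [24]
45. n20.tag = true  [terminal]
46. n0.pre = 30  [C.idx + D.hot + 3]
47. n0.tag = 26  [D.hot * -1 + 29]
48. n0.lim = 25  [C.idx + D.hot - 2]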